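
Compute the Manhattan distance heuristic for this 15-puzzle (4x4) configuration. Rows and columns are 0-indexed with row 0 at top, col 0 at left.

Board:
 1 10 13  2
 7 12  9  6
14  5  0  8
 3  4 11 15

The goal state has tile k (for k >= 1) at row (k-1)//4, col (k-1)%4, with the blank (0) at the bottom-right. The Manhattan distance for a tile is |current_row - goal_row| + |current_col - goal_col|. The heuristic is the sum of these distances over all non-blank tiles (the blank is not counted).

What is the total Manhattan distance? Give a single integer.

Answer: 36

Derivation:
Tile 1: at (0,0), goal (0,0), distance |0-0|+|0-0| = 0
Tile 10: at (0,1), goal (2,1), distance |0-2|+|1-1| = 2
Tile 13: at (0,2), goal (3,0), distance |0-3|+|2-0| = 5
Tile 2: at (0,3), goal (0,1), distance |0-0|+|3-1| = 2
Tile 7: at (1,0), goal (1,2), distance |1-1|+|0-2| = 2
Tile 12: at (1,1), goal (2,3), distance |1-2|+|1-3| = 3
Tile 9: at (1,2), goal (2,0), distance |1-2|+|2-0| = 3
Tile 6: at (1,3), goal (1,1), distance |1-1|+|3-1| = 2
Tile 14: at (2,0), goal (3,1), distance |2-3|+|0-1| = 2
Tile 5: at (2,1), goal (1,0), distance |2-1|+|1-0| = 2
Tile 8: at (2,3), goal (1,3), distance |2-1|+|3-3| = 1
Tile 3: at (3,0), goal (0,2), distance |3-0|+|0-2| = 5
Tile 4: at (3,1), goal (0,3), distance |3-0|+|1-3| = 5
Tile 11: at (3,2), goal (2,2), distance |3-2|+|2-2| = 1
Tile 15: at (3,3), goal (3,2), distance |3-3|+|3-2| = 1
Sum: 0 + 2 + 5 + 2 + 2 + 3 + 3 + 2 + 2 + 2 + 1 + 5 + 5 + 1 + 1 = 36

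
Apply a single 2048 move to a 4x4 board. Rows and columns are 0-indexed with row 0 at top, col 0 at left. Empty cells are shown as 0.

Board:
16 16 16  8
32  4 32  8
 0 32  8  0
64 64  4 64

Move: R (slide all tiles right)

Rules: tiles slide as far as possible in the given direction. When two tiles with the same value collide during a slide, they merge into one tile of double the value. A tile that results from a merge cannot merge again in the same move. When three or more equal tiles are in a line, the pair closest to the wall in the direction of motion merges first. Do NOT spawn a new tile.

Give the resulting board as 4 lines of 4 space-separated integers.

Slide right:
row 0: [16, 16, 16, 8] -> [0, 16, 32, 8]
row 1: [32, 4, 32, 8] -> [32, 4, 32, 8]
row 2: [0, 32, 8, 0] -> [0, 0, 32, 8]
row 3: [64, 64, 4, 64] -> [0, 128, 4, 64]

Answer:   0  16  32   8
 32   4  32   8
  0   0  32   8
  0 128   4  64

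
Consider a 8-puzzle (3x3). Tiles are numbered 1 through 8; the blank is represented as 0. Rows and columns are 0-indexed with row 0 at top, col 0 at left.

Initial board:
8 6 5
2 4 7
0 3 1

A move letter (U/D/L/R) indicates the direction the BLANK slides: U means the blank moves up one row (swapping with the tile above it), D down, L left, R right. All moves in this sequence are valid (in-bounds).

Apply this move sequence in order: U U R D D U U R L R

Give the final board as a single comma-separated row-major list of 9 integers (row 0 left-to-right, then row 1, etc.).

Answer: 6, 5, 0, 8, 4, 7, 2, 3, 1

Derivation:
After move 1 (U):
8 6 5
0 4 7
2 3 1

After move 2 (U):
0 6 5
8 4 7
2 3 1

After move 3 (R):
6 0 5
8 4 7
2 3 1

After move 4 (D):
6 4 5
8 0 7
2 3 1

After move 5 (D):
6 4 5
8 3 7
2 0 1

After move 6 (U):
6 4 5
8 0 7
2 3 1

After move 7 (U):
6 0 5
8 4 7
2 3 1

After move 8 (R):
6 5 0
8 4 7
2 3 1

After move 9 (L):
6 0 5
8 4 7
2 3 1

After move 10 (R):
6 5 0
8 4 7
2 3 1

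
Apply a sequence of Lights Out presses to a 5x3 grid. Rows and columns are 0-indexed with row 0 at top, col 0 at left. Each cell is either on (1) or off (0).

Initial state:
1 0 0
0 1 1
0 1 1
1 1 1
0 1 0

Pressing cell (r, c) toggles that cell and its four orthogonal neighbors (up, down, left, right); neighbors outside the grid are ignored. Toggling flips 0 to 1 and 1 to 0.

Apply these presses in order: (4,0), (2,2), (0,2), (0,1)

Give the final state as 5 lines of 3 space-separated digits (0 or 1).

After press 1 at (4,0):
1 0 0
0 1 1
0 1 1
0 1 1
1 0 0

After press 2 at (2,2):
1 0 0
0 1 0
0 0 0
0 1 0
1 0 0

After press 3 at (0,2):
1 1 1
0 1 1
0 0 0
0 1 0
1 0 0

After press 4 at (0,1):
0 0 0
0 0 1
0 0 0
0 1 0
1 0 0

Answer: 0 0 0
0 0 1
0 0 0
0 1 0
1 0 0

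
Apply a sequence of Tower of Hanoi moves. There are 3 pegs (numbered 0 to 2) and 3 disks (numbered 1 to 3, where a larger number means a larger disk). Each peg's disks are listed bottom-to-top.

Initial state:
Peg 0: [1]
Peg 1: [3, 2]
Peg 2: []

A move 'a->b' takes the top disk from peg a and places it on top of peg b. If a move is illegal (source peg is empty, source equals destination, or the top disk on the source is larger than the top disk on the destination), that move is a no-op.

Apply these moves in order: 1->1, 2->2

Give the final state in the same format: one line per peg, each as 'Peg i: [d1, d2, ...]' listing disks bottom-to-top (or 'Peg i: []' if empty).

After move 1 (1->1):
Peg 0: [1]
Peg 1: [3, 2]
Peg 2: []

After move 2 (2->2):
Peg 0: [1]
Peg 1: [3, 2]
Peg 2: []

Answer: Peg 0: [1]
Peg 1: [3, 2]
Peg 2: []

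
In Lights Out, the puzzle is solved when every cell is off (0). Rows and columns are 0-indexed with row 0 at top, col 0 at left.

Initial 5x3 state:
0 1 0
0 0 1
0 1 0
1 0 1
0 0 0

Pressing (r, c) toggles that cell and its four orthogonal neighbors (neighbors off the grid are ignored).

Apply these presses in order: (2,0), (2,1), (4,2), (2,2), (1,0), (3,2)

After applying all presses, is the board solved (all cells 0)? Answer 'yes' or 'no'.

After press 1 at (2,0):
0 1 0
1 0 1
1 0 0
0 0 1
0 0 0

After press 2 at (2,1):
0 1 0
1 1 1
0 1 1
0 1 1
0 0 0

After press 3 at (4,2):
0 1 0
1 1 1
0 1 1
0 1 0
0 1 1

After press 4 at (2,2):
0 1 0
1 1 0
0 0 0
0 1 1
0 1 1

After press 5 at (1,0):
1 1 0
0 0 0
1 0 0
0 1 1
0 1 1

After press 6 at (3,2):
1 1 0
0 0 0
1 0 1
0 0 0
0 1 0

Lights still on: 5

Answer: no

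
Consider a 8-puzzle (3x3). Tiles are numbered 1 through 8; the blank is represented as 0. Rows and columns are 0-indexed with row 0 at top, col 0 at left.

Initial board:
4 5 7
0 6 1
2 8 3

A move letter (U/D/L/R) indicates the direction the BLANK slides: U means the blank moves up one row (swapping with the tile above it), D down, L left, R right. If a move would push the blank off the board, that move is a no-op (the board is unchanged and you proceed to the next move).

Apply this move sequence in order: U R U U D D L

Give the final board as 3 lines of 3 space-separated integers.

Answer: 5 6 7
4 8 1
0 2 3

Derivation:
After move 1 (U):
0 5 7
4 6 1
2 8 3

After move 2 (R):
5 0 7
4 6 1
2 8 3

After move 3 (U):
5 0 7
4 6 1
2 8 3

After move 4 (U):
5 0 7
4 6 1
2 8 3

After move 5 (D):
5 6 7
4 0 1
2 8 3

After move 6 (D):
5 6 7
4 8 1
2 0 3

After move 7 (L):
5 6 7
4 8 1
0 2 3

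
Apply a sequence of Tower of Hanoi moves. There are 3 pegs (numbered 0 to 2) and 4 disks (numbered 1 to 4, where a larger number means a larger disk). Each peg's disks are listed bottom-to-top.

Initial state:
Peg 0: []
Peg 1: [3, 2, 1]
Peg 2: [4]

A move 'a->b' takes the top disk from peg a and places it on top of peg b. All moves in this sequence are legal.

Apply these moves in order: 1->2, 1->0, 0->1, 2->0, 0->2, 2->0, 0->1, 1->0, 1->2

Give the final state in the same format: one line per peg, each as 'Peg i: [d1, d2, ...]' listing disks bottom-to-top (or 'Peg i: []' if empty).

Answer: Peg 0: [1]
Peg 1: [3]
Peg 2: [4, 2]

Derivation:
After move 1 (1->2):
Peg 0: []
Peg 1: [3, 2]
Peg 2: [4, 1]

After move 2 (1->0):
Peg 0: [2]
Peg 1: [3]
Peg 2: [4, 1]

After move 3 (0->1):
Peg 0: []
Peg 1: [3, 2]
Peg 2: [4, 1]

After move 4 (2->0):
Peg 0: [1]
Peg 1: [3, 2]
Peg 2: [4]

After move 5 (0->2):
Peg 0: []
Peg 1: [3, 2]
Peg 2: [4, 1]

After move 6 (2->0):
Peg 0: [1]
Peg 1: [3, 2]
Peg 2: [4]

After move 7 (0->1):
Peg 0: []
Peg 1: [3, 2, 1]
Peg 2: [4]

After move 8 (1->0):
Peg 0: [1]
Peg 1: [3, 2]
Peg 2: [4]

After move 9 (1->2):
Peg 0: [1]
Peg 1: [3]
Peg 2: [4, 2]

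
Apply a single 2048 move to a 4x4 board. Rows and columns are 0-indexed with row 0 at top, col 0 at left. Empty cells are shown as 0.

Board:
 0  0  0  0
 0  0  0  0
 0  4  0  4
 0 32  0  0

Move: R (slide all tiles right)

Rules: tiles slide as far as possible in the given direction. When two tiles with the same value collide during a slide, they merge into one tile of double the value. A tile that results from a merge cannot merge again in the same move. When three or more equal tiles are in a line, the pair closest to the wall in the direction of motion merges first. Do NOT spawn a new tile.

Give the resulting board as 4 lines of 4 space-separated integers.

Slide right:
row 0: [0, 0, 0, 0] -> [0, 0, 0, 0]
row 1: [0, 0, 0, 0] -> [0, 0, 0, 0]
row 2: [0, 4, 0, 4] -> [0, 0, 0, 8]
row 3: [0, 32, 0, 0] -> [0, 0, 0, 32]

Answer:  0  0  0  0
 0  0  0  0
 0  0  0  8
 0  0  0 32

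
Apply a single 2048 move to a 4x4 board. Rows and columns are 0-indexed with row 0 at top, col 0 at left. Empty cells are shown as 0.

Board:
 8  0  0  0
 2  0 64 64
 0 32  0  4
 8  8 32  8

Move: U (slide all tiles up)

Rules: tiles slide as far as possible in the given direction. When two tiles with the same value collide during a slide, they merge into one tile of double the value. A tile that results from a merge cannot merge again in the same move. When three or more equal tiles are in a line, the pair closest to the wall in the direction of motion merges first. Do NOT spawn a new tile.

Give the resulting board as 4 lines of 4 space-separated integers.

Answer:  8 32 64 64
 2  8 32  4
 8  0  0  8
 0  0  0  0

Derivation:
Slide up:
col 0: [8, 2, 0, 8] -> [8, 2, 8, 0]
col 1: [0, 0, 32, 8] -> [32, 8, 0, 0]
col 2: [0, 64, 0, 32] -> [64, 32, 0, 0]
col 3: [0, 64, 4, 8] -> [64, 4, 8, 0]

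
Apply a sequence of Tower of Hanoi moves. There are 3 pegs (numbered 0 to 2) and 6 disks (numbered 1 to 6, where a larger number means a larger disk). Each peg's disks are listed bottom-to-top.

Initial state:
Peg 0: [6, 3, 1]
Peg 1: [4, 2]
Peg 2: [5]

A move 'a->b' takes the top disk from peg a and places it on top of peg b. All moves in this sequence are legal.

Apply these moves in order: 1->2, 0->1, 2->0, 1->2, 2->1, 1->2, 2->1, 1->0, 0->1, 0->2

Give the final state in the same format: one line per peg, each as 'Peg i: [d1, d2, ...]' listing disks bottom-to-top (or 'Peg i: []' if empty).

Answer: Peg 0: [6, 3]
Peg 1: [4, 1]
Peg 2: [5, 2]

Derivation:
After move 1 (1->2):
Peg 0: [6, 3, 1]
Peg 1: [4]
Peg 2: [5, 2]

After move 2 (0->1):
Peg 0: [6, 3]
Peg 1: [4, 1]
Peg 2: [5, 2]

After move 3 (2->0):
Peg 0: [6, 3, 2]
Peg 1: [4, 1]
Peg 2: [5]

After move 4 (1->2):
Peg 0: [6, 3, 2]
Peg 1: [4]
Peg 2: [5, 1]

After move 5 (2->1):
Peg 0: [6, 3, 2]
Peg 1: [4, 1]
Peg 2: [5]

After move 6 (1->2):
Peg 0: [6, 3, 2]
Peg 1: [4]
Peg 2: [5, 1]

After move 7 (2->1):
Peg 0: [6, 3, 2]
Peg 1: [4, 1]
Peg 2: [5]

After move 8 (1->0):
Peg 0: [6, 3, 2, 1]
Peg 1: [4]
Peg 2: [5]

After move 9 (0->1):
Peg 0: [6, 3, 2]
Peg 1: [4, 1]
Peg 2: [5]

After move 10 (0->2):
Peg 0: [6, 3]
Peg 1: [4, 1]
Peg 2: [5, 2]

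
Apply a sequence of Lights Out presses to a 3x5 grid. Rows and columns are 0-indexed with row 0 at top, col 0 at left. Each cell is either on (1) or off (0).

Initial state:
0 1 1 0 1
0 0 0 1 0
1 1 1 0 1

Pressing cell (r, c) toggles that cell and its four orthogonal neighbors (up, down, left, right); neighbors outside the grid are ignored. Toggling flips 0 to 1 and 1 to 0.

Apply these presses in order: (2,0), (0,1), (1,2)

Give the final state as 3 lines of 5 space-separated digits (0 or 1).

After press 1 at (2,0):
0 1 1 0 1
1 0 0 1 0
0 0 1 0 1

After press 2 at (0,1):
1 0 0 0 1
1 1 0 1 0
0 0 1 0 1

After press 3 at (1,2):
1 0 1 0 1
1 0 1 0 0
0 0 0 0 1

Answer: 1 0 1 0 1
1 0 1 0 0
0 0 0 0 1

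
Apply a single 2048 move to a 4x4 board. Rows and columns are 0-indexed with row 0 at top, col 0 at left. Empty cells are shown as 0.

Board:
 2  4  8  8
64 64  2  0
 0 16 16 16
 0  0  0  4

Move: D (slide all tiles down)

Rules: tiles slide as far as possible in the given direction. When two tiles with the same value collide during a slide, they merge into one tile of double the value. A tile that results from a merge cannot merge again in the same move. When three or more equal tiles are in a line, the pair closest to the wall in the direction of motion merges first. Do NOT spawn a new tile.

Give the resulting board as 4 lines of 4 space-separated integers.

Slide down:
col 0: [2, 64, 0, 0] -> [0, 0, 2, 64]
col 1: [4, 64, 16, 0] -> [0, 4, 64, 16]
col 2: [8, 2, 16, 0] -> [0, 8, 2, 16]
col 3: [8, 0, 16, 4] -> [0, 8, 16, 4]

Answer:  0  0  0  0
 0  4  8  8
 2 64  2 16
64 16 16  4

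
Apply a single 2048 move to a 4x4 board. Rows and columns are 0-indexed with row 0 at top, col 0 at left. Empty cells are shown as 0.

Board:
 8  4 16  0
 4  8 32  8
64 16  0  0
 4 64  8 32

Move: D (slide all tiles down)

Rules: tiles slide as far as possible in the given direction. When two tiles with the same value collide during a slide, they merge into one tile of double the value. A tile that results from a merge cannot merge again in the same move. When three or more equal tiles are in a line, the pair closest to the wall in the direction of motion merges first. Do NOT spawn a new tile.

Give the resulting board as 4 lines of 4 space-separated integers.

Slide down:
col 0: [8, 4, 64, 4] -> [8, 4, 64, 4]
col 1: [4, 8, 16, 64] -> [4, 8, 16, 64]
col 2: [16, 32, 0, 8] -> [0, 16, 32, 8]
col 3: [0, 8, 0, 32] -> [0, 0, 8, 32]

Answer:  8  4  0  0
 4  8 16  0
64 16 32  8
 4 64  8 32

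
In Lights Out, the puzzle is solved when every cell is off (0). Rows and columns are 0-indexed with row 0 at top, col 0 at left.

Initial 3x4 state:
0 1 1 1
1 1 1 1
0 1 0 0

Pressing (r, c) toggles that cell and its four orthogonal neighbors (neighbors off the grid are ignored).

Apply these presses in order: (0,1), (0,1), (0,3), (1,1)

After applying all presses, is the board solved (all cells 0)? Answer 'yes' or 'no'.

Answer: yes

Derivation:
After press 1 at (0,1):
1 0 0 1
1 0 1 1
0 1 0 0

After press 2 at (0,1):
0 1 1 1
1 1 1 1
0 1 0 0

After press 3 at (0,3):
0 1 0 0
1 1 1 0
0 1 0 0

After press 4 at (1,1):
0 0 0 0
0 0 0 0
0 0 0 0

Lights still on: 0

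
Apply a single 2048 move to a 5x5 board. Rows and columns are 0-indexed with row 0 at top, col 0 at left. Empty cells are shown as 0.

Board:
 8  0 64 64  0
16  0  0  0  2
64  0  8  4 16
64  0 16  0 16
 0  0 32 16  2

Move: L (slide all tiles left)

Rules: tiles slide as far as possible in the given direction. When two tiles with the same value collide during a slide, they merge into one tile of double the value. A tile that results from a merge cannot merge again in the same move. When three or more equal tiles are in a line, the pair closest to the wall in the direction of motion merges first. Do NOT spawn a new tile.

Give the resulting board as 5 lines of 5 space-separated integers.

Answer:   8 128   0   0   0
 16   2   0   0   0
 64   8   4  16   0
 64  32   0   0   0
 32  16   2   0   0

Derivation:
Slide left:
row 0: [8, 0, 64, 64, 0] -> [8, 128, 0, 0, 0]
row 1: [16, 0, 0, 0, 2] -> [16, 2, 0, 0, 0]
row 2: [64, 0, 8, 4, 16] -> [64, 8, 4, 16, 0]
row 3: [64, 0, 16, 0, 16] -> [64, 32, 0, 0, 0]
row 4: [0, 0, 32, 16, 2] -> [32, 16, 2, 0, 0]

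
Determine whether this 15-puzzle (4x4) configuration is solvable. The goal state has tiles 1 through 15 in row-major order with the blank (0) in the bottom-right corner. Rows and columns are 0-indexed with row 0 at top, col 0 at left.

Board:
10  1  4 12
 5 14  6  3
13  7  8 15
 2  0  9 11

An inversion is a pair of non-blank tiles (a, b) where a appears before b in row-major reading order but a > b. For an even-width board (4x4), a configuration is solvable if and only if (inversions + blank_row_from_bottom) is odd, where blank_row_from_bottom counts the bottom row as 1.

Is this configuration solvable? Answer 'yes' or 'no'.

Answer: yes

Derivation:
Inversions: 42
Blank is in row 3 (0-indexed from top), which is row 1 counting from the bottom (bottom = 1).
42 + 1 = 43, which is odd, so the puzzle is solvable.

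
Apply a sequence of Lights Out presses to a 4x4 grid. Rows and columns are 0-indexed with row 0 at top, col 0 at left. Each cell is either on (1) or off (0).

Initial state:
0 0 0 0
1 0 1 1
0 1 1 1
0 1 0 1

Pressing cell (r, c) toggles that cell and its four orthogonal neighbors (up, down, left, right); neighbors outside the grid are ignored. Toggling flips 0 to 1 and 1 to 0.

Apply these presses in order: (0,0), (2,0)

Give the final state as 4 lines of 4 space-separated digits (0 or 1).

Answer: 1 1 0 0
1 0 1 1
1 0 1 1
1 1 0 1

Derivation:
After press 1 at (0,0):
1 1 0 0
0 0 1 1
0 1 1 1
0 1 0 1

After press 2 at (2,0):
1 1 0 0
1 0 1 1
1 0 1 1
1 1 0 1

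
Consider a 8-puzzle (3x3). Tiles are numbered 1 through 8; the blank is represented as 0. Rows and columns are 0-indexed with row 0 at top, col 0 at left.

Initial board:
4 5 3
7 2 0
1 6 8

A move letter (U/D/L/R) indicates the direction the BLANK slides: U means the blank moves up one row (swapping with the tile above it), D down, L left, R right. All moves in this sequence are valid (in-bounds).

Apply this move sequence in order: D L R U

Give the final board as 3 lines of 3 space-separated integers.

Answer: 4 5 3
7 2 0
1 6 8

Derivation:
After move 1 (D):
4 5 3
7 2 8
1 6 0

After move 2 (L):
4 5 3
7 2 8
1 0 6

After move 3 (R):
4 5 3
7 2 8
1 6 0

After move 4 (U):
4 5 3
7 2 0
1 6 8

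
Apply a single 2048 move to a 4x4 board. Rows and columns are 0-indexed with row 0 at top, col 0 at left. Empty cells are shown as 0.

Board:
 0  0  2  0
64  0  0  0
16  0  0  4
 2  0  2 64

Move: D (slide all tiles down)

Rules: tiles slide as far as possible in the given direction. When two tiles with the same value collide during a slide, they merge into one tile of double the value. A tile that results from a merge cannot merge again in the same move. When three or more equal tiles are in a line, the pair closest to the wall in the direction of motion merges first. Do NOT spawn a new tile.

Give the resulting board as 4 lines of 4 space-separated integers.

Slide down:
col 0: [0, 64, 16, 2] -> [0, 64, 16, 2]
col 1: [0, 0, 0, 0] -> [0, 0, 0, 0]
col 2: [2, 0, 0, 2] -> [0, 0, 0, 4]
col 3: [0, 0, 4, 64] -> [0, 0, 4, 64]

Answer:  0  0  0  0
64  0  0  0
16  0  0  4
 2  0  4 64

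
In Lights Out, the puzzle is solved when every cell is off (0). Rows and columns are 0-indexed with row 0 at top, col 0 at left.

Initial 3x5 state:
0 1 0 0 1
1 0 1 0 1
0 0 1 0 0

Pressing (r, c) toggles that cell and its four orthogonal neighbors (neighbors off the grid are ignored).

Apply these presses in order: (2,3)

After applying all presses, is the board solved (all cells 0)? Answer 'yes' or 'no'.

After press 1 at (2,3):
0 1 0 0 1
1 0 1 1 1
0 0 0 1 1

Lights still on: 8

Answer: no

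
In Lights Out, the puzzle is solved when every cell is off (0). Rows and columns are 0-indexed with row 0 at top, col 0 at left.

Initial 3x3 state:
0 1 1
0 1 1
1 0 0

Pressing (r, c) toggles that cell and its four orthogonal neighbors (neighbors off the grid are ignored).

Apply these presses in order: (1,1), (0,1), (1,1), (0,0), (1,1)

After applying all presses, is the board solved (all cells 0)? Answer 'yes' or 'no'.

Answer: no

Derivation:
After press 1 at (1,1):
0 0 1
1 0 0
1 1 0

After press 2 at (0,1):
1 1 0
1 1 0
1 1 0

After press 3 at (1,1):
1 0 0
0 0 1
1 0 0

After press 4 at (0,0):
0 1 0
1 0 1
1 0 0

After press 5 at (1,1):
0 0 0
0 1 0
1 1 0

Lights still on: 3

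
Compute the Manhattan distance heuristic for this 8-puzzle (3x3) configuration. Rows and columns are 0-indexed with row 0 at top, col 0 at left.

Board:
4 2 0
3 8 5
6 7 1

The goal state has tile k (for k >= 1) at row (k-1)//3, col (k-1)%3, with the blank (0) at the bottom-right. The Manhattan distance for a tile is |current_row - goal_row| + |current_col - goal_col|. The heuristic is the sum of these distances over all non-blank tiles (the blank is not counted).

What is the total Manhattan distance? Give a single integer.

Answer: 14

Derivation:
Tile 4: (0,0)->(1,0) = 1
Tile 2: (0,1)->(0,1) = 0
Tile 3: (1,0)->(0,2) = 3
Tile 8: (1,1)->(2,1) = 1
Tile 5: (1,2)->(1,1) = 1
Tile 6: (2,0)->(1,2) = 3
Tile 7: (2,1)->(2,0) = 1
Tile 1: (2,2)->(0,0) = 4
Sum: 1 + 0 + 3 + 1 + 1 + 3 + 1 + 4 = 14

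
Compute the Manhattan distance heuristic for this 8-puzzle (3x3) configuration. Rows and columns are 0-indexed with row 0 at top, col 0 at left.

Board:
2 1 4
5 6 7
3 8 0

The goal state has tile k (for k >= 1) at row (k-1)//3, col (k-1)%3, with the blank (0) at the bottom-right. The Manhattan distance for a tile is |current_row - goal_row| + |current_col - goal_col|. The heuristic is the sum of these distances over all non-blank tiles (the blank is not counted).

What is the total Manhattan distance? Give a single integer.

Answer: 14

Derivation:
Tile 2: at (0,0), goal (0,1), distance |0-0|+|0-1| = 1
Tile 1: at (0,1), goal (0,0), distance |0-0|+|1-0| = 1
Tile 4: at (0,2), goal (1,0), distance |0-1|+|2-0| = 3
Tile 5: at (1,0), goal (1,1), distance |1-1|+|0-1| = 1
Tile 6: at (1,1), goal (1,2), distance |1-1|+|1-2| = 1
Tile 7: at (1,2), goal (2,0), distance |1-2|+|2-0| = 3
Tile 3: at (2,0), goal (0,2), distance |2-0|+|0-2| = 4
Tile 8: at (2,1), goal (2,1), distance |2-2|+|1-1| = 0
Sum: 1 + 1 + 3 + 1 + 1 + 3 + 4 + 0 = 14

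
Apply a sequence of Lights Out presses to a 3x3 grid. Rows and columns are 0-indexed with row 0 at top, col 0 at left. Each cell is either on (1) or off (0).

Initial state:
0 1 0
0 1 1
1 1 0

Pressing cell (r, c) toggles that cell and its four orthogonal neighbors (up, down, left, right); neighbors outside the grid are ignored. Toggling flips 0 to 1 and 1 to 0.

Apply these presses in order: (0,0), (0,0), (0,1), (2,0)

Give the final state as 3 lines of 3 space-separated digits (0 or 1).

Answer: 1 0 1
1 0 1
0 0 0

Derivation:
After press 1 at (0,0):
1 0 0
1 1 1
1 1 0

After press 2 at (0,0):
0 1 0
0 1 1
1 1 0

After press 3 at (0,1):
1 0 1
0 0 1
1 1 0

After press 4 at (2,0):
1 0 1
1 0 1
0 0 0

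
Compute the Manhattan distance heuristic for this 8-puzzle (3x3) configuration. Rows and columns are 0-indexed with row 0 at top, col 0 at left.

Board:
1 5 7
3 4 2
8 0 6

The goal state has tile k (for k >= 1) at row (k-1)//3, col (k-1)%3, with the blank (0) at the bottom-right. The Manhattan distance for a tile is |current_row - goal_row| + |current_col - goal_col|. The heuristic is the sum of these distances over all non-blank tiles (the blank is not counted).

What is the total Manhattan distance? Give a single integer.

Tile 1: (0,0)->(0,0) = 0
Tile 5: (0,1)->(1,1) = 1
Tile 7: (0,2)->(2,0) = 4
Tile 3: (1,0)->(0,2) = 3
Tile 4: (1,1)->(1,0) = 1
Tile 2: (1,2)->(0,1) = 2
Tile 8: (2,0)->(2,1) = 1
Tile 6: (2,2)->(1,2) = 1
Sum: 0 + 1 + 4 + 3 + 1 + 2 + 1 + 1 = 13

Answer: 13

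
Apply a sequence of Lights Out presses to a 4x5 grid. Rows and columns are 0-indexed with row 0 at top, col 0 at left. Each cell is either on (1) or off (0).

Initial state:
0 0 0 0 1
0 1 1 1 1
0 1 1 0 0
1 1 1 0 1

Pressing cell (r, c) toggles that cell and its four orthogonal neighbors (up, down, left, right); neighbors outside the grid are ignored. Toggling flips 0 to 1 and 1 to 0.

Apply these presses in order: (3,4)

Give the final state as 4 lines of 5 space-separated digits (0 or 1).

Answer: 0 0 0 0 1
0 1 1 1 1
0 1 1 0 1
1 1 1 1 0

Derivation:
After press 1 at (3,4):
0 0 0 0 1
0 1 1 1 1
0 1 1 0 1
1 1 1 1 0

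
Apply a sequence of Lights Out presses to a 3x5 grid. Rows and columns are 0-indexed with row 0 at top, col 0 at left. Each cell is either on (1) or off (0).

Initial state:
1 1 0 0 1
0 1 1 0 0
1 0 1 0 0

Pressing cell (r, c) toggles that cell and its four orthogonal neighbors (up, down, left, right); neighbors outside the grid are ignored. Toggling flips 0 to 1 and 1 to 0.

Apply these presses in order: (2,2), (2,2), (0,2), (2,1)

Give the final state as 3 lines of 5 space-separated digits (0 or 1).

Answer: 1 0 1 1 1
0 0 0 0 0
0 1 0 0 0

Derivation:
After press 1 at (2,2):
1 1 0 0 1
0 1 0 0 0
1 1 0 1 0

After press 2 at (2,2):
1 1 0 0 1
0 1 1 0 0
1 0 1 0 0

After press 3 at (0,2):
1 0 1 1 1
0 1 0 0 0
1 0 1 0 0

After press 4 at (2,1):
1 0 1 1 1
0 0 0 0 0
0 1 0 0 0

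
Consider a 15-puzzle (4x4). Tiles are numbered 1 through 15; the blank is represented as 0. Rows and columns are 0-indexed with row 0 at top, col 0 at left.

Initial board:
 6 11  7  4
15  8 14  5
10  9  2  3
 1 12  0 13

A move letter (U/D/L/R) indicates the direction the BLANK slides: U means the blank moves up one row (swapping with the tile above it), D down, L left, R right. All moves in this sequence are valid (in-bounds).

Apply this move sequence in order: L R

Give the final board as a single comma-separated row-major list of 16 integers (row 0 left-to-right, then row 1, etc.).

After move 1 (L):
 6 11  7  4
15  8 14  5
10  9  2  3
 1  0 12 13

After move 2 (R):
 6 11  7  4
15  8 14  5
10  9  2  3
 1 12  0 13

Answer: 6, 11, 7, 4, 15, 8, 14, 5, 10, 9, 2, 3, 1, 12, 0, 13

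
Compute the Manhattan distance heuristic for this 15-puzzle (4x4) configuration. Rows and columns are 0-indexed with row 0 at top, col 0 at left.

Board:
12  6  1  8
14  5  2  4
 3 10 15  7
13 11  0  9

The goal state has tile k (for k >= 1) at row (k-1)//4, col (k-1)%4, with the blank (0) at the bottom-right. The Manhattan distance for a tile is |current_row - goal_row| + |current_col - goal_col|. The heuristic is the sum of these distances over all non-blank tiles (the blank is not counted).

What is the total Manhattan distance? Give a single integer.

Answer: 29

Derivation:
Tile 12: (0,0)->(2,3) = 5
Tile 6: (0,1)->(1,1) = 1
Tile 1: (0,2)->(0,0) = 2
Tile 8: (0,3)->(1,3) = 1
Tile 14: (1,0)->(3,1) = 3
Tile 5: (1,1)->(1,0) = 1
Tile 2: (1,2)->(0,1) = 2
Tile 4: (1,3)->(0,3) = 1
Tile 3: (2,0)->(0,2) = 4
Tile 10: (2,1)->(2,1) = 0
Tile 15: (2,2)->(3,2) = 1
Tile 7: (2,3)->(1,2) = 2
Tile 13: (3,0)->(3,0) = 0
Tile 11: (3,1)->(2,2) = 2
Tile 9: (3,3)->(2,0) = 4
Sum: 5 + 1 + 2 + 1 + 3 + 1 + 2 + 1 + 4 + 0 + 1 + 2 + 0 + 2 + 4 = 29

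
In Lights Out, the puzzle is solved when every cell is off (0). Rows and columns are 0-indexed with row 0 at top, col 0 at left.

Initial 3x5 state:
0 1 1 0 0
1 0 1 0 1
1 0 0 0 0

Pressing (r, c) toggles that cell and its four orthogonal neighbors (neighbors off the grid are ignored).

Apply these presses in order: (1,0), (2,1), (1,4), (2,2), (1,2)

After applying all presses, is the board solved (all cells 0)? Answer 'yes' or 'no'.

After press 1 at (1,0):
1 1 1 0 0
0 1 1 0 1
0 0 0 0 0

After press 2 at (2,1):
1 1 1 0 0
0 0 1 0 1
1 1 1 0 0

After press 3 at (1,4):
1 1 1 0 1
0 0 1 1 0
1 1 1 0 1

After press 4 at (2,2):
1 1 1 0 1
0 0 0 1 0
1 0 0 1 1

After press 5 at (1,2):
1 1 0 0 1
0 1 1 0 0
1 0 1 1 1

Lights still on: 9

Answer: no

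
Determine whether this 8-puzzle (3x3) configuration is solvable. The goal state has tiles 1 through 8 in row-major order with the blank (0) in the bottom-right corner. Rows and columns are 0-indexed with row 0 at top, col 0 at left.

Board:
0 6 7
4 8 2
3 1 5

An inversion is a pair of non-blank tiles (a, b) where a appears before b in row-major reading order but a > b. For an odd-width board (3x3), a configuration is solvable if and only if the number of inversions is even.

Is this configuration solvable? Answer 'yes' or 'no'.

Answer: no

Derivation:
Inversions (pairs i<j in row-major order where tile[i] > tile[j] > 0): 19
19 is odd, so the puzzle is not solvable.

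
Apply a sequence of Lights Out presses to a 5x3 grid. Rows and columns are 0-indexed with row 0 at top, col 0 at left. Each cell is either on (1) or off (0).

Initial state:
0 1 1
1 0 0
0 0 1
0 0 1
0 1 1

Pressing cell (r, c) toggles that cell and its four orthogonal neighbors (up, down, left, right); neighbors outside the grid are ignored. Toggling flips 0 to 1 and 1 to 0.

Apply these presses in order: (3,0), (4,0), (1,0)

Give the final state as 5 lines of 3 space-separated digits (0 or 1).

After press 1 at (3,0):
0 1 1
1 0 0
1 0 1
1 1 1
1 1 1

After press 2 at (4,0):
0 1 1
1 0 0
1 0 1
0 1 1
0 0 1

After press 3 at (1,0):
1 1 1
0 1 0
0 0 1
0 1 1
0 0 1

Answer: 1 1 1
0 1 0
0 0 1
0 1 1
0 0 1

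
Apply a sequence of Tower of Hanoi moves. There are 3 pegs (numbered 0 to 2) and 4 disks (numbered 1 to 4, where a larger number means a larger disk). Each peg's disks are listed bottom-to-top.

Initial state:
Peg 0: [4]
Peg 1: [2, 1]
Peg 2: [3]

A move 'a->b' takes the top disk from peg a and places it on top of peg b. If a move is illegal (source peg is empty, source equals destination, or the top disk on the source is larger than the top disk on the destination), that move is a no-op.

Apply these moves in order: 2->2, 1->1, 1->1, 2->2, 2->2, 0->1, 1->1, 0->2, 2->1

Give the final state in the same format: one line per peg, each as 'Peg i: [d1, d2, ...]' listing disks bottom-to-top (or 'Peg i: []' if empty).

After move 1 (2->2):
Peg 0: [4]
Peg 1: [2, 1]
Peg 2: [3]

After move 2 (1->1):
Peg 0: [4]
Peg 1: [2, 1]
Peg 2: [3]

After move 3 (1->1):
Peg 0: [4]
Peg 1: [2, 1]
Peg 2: [3]

After move 4 (2->2):
Peg 0: [4]
Peg 1: [2, 1]
Peg 2: [3]

After move 5 (2->2):
Peg 0: [4]
Peg 1: [2, 1]
Peg 2: [3]

After move 6 (0->1):
Peg 0: [4]
Peg 1: [2, 1]
Peg 2: [3]

After move 7 (1->1):
Peg 0: [4]
Peg 1: [2, 1]
Peg 2: [3]

After move 8 (0->2):
Peg 0: [4]
Peg 1: [2, 1]
Peg 2: [3]

After move 9 (2->1):
Peg 0: [4]
Peg 1: [2, 1]
Peg 2: [3]

Answer: Peg 0: [4]
Peg 1: [2, 1]
Peg 2: [3]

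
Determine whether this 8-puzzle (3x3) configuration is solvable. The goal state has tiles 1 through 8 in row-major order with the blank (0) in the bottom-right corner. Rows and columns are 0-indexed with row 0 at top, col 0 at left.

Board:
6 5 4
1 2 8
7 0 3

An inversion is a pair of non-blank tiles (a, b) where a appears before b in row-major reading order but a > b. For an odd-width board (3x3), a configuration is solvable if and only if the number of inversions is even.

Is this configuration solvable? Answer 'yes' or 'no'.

Answer: no

Derivation:
Inversions (pairs i<j in row-major order where tile[i] > tile[j] > 0): 15
15 is odd, so the puzzle is not solvable.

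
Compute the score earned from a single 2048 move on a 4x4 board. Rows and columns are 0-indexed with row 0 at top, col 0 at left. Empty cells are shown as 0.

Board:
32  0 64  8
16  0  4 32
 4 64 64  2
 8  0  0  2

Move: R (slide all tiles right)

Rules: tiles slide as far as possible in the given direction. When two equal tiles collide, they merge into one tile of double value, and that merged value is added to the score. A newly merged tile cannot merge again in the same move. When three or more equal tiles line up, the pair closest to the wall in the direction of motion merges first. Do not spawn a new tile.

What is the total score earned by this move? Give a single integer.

Answer: 128

Derivation:
Slide right:
row 0: [32, 0, 64, 8] -> [0, 32, 64, 8]  score +0 (running 0)
row 1: [16, 0, 4, 32] -> [0, 16, 4, 32]  score +0 (running 0)
row 2: [4, 64, 64, 2] -> [0, 4, 128, 2]  score +128 (running 128)
row 3: [8, 0, 0, 2] -> [0, 0, 8, 2]  score +0 (running 128)
Board after move:
  0  32  64   8
  0  16   4  32
  0   4 128   2
  0   0   8   2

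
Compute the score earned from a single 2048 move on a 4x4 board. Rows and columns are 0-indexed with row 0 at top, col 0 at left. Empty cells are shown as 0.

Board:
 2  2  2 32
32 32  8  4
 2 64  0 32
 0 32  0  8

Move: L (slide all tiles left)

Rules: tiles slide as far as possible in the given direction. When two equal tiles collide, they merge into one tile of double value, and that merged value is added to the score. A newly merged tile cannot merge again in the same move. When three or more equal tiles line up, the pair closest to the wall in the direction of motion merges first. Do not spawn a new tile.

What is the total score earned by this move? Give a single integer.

Slide left:
row 0: [2, 2, 2, 32] -> [4, 2, 32, 0]  score +4 (running 4)
row 1: [32, 32, 8, 4] -> [64, 8, 4, 0]  score +64 (running 68)
row 2: [2, 64, 0, 32] -> [2, 64, 32, 0]  score +0 (running 68)
row 3: [0, 32, 0, 8] -> [32, 8, 0, 0]  score +0 (running 68)
Board after move:
 4  2 32  0
64  8  4  0
 2 64 32  0
32  8  0  0

Answer: 68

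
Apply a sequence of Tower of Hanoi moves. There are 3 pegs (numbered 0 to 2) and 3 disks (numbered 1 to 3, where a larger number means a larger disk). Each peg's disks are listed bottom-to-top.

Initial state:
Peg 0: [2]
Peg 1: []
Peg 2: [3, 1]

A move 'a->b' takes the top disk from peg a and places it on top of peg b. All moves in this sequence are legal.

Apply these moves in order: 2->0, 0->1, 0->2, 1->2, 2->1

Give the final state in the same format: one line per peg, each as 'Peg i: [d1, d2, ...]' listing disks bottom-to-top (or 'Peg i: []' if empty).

Answer: Peg 0: []
Peg 1: [1]
Peg 2: [3, 2]

Derivation:
After move 1 (2->0):
Peg 0: [2, 1]
Peg 1: []
Peg 2: [3]

After move 2 (0->1):
Peg 0: [2]
Peg 1: [1]
Peg 2: [3]

After move 3 (0->2):
Peg 0: []
Peg 1: [1]
Peg 2: [3, 2]

After move 4 (1->2):
Peg 0: []
Peg 1: []
Peg 2: [3, 2, 1]

After move 5 (2->1):
Peg 0: []
Peg 1: [1]
Peg 2: [3, 2]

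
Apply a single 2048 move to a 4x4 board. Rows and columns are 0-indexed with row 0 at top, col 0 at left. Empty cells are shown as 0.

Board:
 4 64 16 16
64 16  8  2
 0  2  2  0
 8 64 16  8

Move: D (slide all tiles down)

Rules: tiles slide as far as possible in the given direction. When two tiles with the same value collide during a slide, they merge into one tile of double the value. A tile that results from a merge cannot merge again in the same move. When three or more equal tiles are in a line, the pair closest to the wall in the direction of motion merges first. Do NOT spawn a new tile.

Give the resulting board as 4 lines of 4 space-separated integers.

Slide down:
col 0: [4, 64, 0, 8] -> [0, 4, 64, 8]
col 1: [64, 16, 2, 64] -> [64, 16, 2, 64]
col 2: [16, 8, 2, 16] -> [16, 8, 2, 16]
col 3: [16, 2, 0, 8] -> [0, 16, 2, 8]

Answer:  0 64 16  0
 4 16  8 16
64  2  2  2
 8 64 16  8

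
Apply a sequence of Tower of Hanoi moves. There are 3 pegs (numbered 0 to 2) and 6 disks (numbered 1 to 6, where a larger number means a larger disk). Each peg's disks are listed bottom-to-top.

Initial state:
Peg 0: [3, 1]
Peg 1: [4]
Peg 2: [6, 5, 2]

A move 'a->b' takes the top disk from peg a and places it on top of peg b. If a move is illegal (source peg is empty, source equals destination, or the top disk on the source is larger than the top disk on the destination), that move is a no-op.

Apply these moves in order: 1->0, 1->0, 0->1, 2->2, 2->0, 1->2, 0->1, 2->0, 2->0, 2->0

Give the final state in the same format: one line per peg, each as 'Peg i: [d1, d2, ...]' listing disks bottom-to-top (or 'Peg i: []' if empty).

Answer: Peg 0: [3, 1]
Peg 1: [4, 2]
Peg 2: [6, 5]

Derivation:
After move 1 (1->0):
Peg 0: [3, 1]
Peg 1: [4]
Peg 2: [6, 5, 2]

After move 2 (1->0):
Peg 0: [3, 1]
Peg 1: [4]
Peg 2: [6, 5, 2]

After move 3 (0->1):
Peg 0: [3]
Peg 1: [4, 1]
Peg 2: [6, 5, 2]

After move 4 (2->2):
Peg 0: [3]
Peg 1: [4, 1]
Peg 2: [6, 5, 2]

After move 5 (2->0):
Peg 0: [3, 2]
Peg 1: [4, 1]
Peg 2: [6, 5]

After move 6 (1->2):
Peg 0: [3, 2]
Peg 1: [4]
Peg 2: [6, 5, 1]

After move 7 (0->1):
Peg 0: [3]
Peg 1: [4, 2]
Peg 2: [6, 5, 1]

After move 8 (2->0):
Peg 0: [3, 1]
Peg 1: [4, 2]
Peg 2: [6, 5]

After move 9 (2->0):
Peg 0: [3, 1]
Peg 1: [4, 2]
Peg 2: [6, 5]

After move 10 (2->0):
Peg 0: [3, 1]
Peg 1: [4, 2]
Peg 2: [6, 5]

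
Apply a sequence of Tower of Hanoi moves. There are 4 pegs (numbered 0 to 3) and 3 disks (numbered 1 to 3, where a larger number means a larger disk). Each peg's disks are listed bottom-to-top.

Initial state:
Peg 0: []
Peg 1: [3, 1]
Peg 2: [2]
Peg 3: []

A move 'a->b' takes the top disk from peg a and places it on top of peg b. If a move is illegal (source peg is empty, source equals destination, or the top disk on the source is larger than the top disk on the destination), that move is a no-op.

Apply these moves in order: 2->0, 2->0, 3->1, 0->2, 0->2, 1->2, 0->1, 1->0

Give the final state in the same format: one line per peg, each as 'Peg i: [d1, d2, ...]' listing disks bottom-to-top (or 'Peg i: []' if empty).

After move 1 (2->0):
Peg 0: [2]
Peg 1: [3, 1]
Peg 2: []
Peg 3: []

After move 2 (2->0):
Peg 0: [2]
Peg 1: [3, 1]
Peg 2: []
Peg 3: []

After move 3 (3->1):
Peg 0: [2]
Peg 1: [3, 1]
Peg 2: []
Peg 3: []

After move 4 (0->2):
Peg 0: []
Peg 1: [3, 1]
Peg 2: [2]
Peg 3: []

After move 5 (0->2):
Peg 0: []
Peg 1: [3, 1]
Peg 2: [2]
Peg 3: []

After move 6 (1->2):
Peg 0: []
Peg 1: [3]
Peg 2: [2, 1]
Peg 3: []

After move 7 (0->1):
Peg 0: []
Peg 1: [3]
Peg 2: [2, 1]
Peg 3: []

After move 8 (1->0):
Peg 0: [3]
Peg 1: []
Peg 2: [2, 1]
Peg 3: []

Answer: Peg 0: [3]
Peg 1: []
Peg 2: [2, 1]
Peg 3: []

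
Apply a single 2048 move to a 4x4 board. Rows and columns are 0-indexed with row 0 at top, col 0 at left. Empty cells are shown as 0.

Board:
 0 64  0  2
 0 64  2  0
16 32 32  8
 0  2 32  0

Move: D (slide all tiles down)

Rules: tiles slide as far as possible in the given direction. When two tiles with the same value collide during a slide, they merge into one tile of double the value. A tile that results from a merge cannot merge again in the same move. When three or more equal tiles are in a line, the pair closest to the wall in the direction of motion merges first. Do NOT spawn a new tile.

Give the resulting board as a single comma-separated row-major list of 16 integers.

Slide down:
col 0: [0, 0, 16, 0] -> [0, 0, 0, 16]
col 1: [64, 64, 32, 2] -> [0, 128, 32, 2]
col 2: [0, 2, 32, 32] -> [0, 0, 2, 64]
col 3: [2, 0, 8, 0] -> [0, 0, 2, 8]

Answer: 0, 0, 0, 0, 0, 128, 0, 0, 0, 32, 2, 2, 16, 2, 64, 8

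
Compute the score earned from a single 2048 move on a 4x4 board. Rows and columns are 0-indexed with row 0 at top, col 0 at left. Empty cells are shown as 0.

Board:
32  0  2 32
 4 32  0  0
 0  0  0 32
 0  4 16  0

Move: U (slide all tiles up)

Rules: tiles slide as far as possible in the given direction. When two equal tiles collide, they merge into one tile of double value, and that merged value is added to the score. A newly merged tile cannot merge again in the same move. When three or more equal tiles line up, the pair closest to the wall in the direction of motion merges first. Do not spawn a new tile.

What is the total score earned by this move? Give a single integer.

Slide up:
col 0: [32, 4, 0, 0] -> [32, 4, 0, 0]  score +0 (running 0)
col 1: [0, 32, 0, 4] -> [32, 4, 0, 0]  score +0 (running 0)
col 2: [2, 0, 0, 16] -> [2, 16, 0, 0]  score +0 (running 0)
col 3: [32, 0, 32, 0] -> [64, 0, 0, 0]  score +64 (running 64)
Board after move:
32 32  2 64
 4  4 16  0
 0  0  0  0
 0  0  0  0

Answer: 64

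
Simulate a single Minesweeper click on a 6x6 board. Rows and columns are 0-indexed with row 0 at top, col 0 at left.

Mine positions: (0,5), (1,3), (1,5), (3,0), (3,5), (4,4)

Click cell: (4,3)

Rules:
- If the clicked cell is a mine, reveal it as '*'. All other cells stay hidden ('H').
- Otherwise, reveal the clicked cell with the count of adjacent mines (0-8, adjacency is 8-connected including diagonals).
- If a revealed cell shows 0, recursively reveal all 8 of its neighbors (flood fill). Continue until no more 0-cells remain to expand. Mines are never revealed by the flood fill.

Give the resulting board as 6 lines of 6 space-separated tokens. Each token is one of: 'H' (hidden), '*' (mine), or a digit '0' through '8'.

H H H H H H
H H H H H H
H H H H H H
H H H H H H
H H H 1 H H
H H H H H H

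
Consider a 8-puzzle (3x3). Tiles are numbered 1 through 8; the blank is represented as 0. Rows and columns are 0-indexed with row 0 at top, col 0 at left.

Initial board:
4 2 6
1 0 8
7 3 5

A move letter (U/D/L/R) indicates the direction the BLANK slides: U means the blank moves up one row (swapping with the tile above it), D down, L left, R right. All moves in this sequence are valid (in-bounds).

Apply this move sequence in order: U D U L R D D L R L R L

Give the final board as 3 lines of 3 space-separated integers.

Answer: 4 2 6
1 3 8
0 7 5

Derivation:
After move 1 (U):
4 0 6
1 2 8
7 3 5

After move 2 (D):
4 2 6
1 0 8
7 3 5

After move 3 (U):
4 0 6
1 2 8
7 3 5

After move 4 (L):
0 4 6
1 2 8
7 3 5

After move 5 (R):
4 0 6
1 2 8
7 3 5

After move 6 (D):
4 2 6
1 0 8
7 3 5

After move 7 (D):
4 2 6
1 3 8
7 0 5

After move 8 (L):
4 2 6
1 3 8
0 7 5

After move 9 (R):
4 2 6
1 3 8
7 0 5

After move 10 (L):
4 2 6
1 3 8
0 7 5

After move 11 (R):
4 2 6
1 3 8
7 0 5

After move 12 (L):
4 2 6
1 3 8
0 7 5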